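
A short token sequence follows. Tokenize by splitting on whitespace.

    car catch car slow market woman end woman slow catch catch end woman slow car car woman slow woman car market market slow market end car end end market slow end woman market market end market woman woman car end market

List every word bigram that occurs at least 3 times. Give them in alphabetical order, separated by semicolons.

end market; end woman; woman slow

Bigram counts meeting the condition (at least 3 times):
  end market: 3
  end woman: 3
  woman slow: 3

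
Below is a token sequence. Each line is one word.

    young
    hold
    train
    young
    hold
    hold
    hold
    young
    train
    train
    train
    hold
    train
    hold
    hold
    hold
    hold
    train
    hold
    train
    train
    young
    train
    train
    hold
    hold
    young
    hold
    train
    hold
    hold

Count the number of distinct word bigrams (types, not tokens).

8

31 tokens → 30 bigram windows in total.
Repeated bigrams (each contributes count−1 duplicates):
  hold hold: 7
  hold train: 5
  train hold: 5
  train train: 4
  young hold: 3
  hold young: 2
  train young: 2
  young train: 2
22 duplicate windows → 30 − 22 = 8 distinct.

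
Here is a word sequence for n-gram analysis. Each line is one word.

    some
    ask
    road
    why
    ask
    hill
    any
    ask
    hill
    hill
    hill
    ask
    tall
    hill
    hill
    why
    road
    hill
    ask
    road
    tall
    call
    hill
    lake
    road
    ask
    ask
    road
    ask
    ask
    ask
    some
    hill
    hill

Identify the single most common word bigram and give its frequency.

"hill hill", 4 times

Bigram frequencies (highest first):
  hill hill: 4
  ask road: 3
  ask ask: 3
  ask hill: 2
  hill ask: 2
  road ask: 2
  … (17 more, each ≤ 1)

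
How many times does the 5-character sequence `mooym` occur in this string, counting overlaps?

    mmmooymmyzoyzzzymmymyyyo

Sliding a length-5 window over the 24 characters (20 positions):
  position 3–7: mooym

1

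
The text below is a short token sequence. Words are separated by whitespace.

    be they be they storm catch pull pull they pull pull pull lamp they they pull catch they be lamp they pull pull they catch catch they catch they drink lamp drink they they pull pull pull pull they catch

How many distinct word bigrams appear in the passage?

20

40 tokens → 39 bigram windows in total.
Repeated bigrams (each contributes count−1 duplicates):
  pull pull: 7
  they pull: 4
  catch they: 3
  pull they: 3
  they catch: 3
  be they: 2
  lamp they: 2
  they be: 2
  … (1 more repeated)
19 duplicate windows → 39 − 19 = 20 distinct.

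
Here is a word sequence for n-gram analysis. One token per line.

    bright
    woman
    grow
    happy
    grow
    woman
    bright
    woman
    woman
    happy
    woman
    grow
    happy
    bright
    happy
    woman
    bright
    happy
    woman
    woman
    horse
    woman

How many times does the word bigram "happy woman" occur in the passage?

Scanning the 21 overlapping bigram windows for "happy woman":
  position 10–11: happy woman
  position 15–16: happy woman
  position 18–19: happy woman

3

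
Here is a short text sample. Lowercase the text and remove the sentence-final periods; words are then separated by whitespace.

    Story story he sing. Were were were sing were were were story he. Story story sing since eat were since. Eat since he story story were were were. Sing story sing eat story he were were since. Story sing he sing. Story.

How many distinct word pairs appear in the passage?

42 tokens → 41 bigram windows in total.
Repeated bigrams (each contributes count−1 duplicates):
  were were: 7
  story he: 3
  story sing: 3
  story story: 3
  he sing: 2
  he story: 2
  since eat: 2
  sing story: 2
  … (3 more repeated)
19 duplicate windows → 41 − 19 = 22 distinct.

22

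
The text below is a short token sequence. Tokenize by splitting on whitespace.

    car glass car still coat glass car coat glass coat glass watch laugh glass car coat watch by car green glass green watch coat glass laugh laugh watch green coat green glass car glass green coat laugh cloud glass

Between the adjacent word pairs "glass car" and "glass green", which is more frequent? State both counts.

"glass car": 4 occurrences
"glass green": 2 occurrences

"glass car" (4 vs 2)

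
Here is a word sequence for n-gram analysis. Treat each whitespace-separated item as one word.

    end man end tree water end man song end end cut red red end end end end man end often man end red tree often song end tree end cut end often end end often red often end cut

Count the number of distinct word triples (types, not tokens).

35

39 tokens → 37 trigram windows in total.
Repeated trigrams (each contributes count−1 duplicates):
  end end end: 2
  end man end: 2
2 duplicate windows → 37 − 2 = 35 distinct.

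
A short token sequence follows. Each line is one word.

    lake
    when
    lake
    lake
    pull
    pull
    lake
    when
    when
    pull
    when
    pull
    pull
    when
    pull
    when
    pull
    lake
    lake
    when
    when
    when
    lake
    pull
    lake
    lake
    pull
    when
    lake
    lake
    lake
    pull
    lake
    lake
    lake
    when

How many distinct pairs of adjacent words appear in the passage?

36 tokens → 35 bigram windows in total.
Repeated bigrams (each contributes count−1 duplicates):
  lake lake: 7
  lake pull: 4
  lake when: 4
  pull lake: 4
  pull when: 4
  when pull: 4
  when lake: 3
  when when: 3
  … (1 more repeated)
26 duplicate windows → 35 − 26 = 9 distinct.

9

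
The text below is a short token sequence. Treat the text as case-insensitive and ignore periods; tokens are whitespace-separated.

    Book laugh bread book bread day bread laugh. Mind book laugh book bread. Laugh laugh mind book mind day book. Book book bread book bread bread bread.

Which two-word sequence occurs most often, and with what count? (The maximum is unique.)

Bigram frequencies (highest first):
  book bread: 4
  book laugh: 2
  bread book: 2
  bread laugh: 2
  laugh mind: 2
  mind book: 2
  … (10 more, each ≤ 2)

"book bread", 4 times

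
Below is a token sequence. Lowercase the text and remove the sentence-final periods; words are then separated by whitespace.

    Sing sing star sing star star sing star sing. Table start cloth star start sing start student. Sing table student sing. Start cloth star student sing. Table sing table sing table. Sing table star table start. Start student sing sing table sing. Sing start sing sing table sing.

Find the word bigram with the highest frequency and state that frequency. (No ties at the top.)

Bigram frequencies (highest first):
  sing table: 8
  table sing: 5
  sing sing: 4
  student sing: 4
  sing star: 3
  star sing: 3
  … (13 more, each ≤ 3)

"sing table", 8 times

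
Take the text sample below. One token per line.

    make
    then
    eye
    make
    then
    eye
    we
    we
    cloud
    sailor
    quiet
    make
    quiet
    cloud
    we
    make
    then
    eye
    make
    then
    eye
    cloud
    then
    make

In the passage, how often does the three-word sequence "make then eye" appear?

Scanning the 22 overlapping trigram windows for "make then eye":
  position 1–3: make then eye
  position 4–6: make then eye
  position 16–18: make then eye
  position 19–21: make then eye

4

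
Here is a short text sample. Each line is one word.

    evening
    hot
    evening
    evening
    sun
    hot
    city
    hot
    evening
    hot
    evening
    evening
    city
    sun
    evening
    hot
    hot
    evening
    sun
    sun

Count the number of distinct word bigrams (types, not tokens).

12

20 tokens → 19 bigram windows in total.
Repeated bigrams (each contributes count−1 duplicates):
  hot evening: 4
  evening hot: 3
  evening evening: 2
  evening sun: 2
7 duplicate windows → 19 − 7 = 12 distinct.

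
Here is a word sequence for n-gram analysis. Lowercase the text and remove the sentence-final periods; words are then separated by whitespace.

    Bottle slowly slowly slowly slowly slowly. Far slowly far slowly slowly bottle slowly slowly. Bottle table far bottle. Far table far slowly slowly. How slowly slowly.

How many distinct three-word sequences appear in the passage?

26 tokens → 24 trigram windows in total.
Repeated trigrams (each contributes count−1 duplicates):
  slowly slowly slowly: 3
  bottle slowly slowly: 2
  far slowly slowly: 2
  slowly far slowly: 2
  slowly slowly bottle: 2
6 duplicate windows → 24 − 6 = 18 distinct.

18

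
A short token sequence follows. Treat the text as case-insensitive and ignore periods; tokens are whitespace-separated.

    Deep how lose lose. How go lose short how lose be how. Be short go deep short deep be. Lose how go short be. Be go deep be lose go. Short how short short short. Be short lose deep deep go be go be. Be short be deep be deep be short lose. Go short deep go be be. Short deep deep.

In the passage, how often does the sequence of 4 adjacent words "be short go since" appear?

0

Scanning the 59 overlapping 4-gram windows for "be short go since":
  (none found)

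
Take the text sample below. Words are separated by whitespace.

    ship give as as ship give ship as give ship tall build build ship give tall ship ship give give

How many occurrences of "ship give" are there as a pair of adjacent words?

Scanning the 19 overlapping bigram windows for "ship give":
  position 1–2: ship give
  position 5–6: ship give
  position 14–15: ship give
  position 18–19: ship give

4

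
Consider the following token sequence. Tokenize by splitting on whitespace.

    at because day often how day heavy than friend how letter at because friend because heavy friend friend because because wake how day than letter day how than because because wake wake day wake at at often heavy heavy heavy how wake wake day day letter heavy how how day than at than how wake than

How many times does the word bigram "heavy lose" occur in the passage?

0

Scanning the 55 overlapping bigram windows for "heavy lose":
  (none found)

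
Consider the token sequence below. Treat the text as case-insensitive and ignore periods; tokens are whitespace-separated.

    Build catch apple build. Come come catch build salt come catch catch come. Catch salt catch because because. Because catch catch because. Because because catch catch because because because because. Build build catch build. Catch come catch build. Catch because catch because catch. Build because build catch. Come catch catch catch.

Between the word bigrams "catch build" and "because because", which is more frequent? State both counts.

"catch build": 4 occurrences
"because because": 7 occurrences

"because because" (7 vs 4)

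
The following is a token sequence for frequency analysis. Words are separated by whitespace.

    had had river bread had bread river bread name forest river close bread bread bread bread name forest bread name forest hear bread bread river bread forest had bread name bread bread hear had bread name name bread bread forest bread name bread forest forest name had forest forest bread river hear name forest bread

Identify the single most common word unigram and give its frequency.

Unigram frequencies (highest first):
  bread: 21
  forest: 10
  name: 9
  had: 6
  river: 5
  hear: 3
  … (1 more, each ≤ 1)

"bread", 21 times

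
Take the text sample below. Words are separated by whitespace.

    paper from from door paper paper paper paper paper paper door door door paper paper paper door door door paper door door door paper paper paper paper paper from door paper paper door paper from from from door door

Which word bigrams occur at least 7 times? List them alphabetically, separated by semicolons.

Bigram counts meeting the condition (at least 7 times):
  door door: 7
  paper paper: 12

door door; paper paper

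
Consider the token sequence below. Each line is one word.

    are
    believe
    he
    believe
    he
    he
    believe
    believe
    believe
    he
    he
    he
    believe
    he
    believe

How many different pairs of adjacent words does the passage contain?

5

15 tokens → 14 bigram windows in total.
Repeated bigrams (each contributes count−1 duplicates):
  believe he: 4
  he believe: 4
  he he: 3
  believe believe: 2
9 duplicate windows → 14 − 9 = 5 distinct.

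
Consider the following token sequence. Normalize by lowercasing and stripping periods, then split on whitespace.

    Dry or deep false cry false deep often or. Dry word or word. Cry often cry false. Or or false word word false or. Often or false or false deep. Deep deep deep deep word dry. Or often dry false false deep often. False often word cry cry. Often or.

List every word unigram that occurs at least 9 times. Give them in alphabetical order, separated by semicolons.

false; or

Unigram counts meeting the condition (at least 9 times):
  false: 10
  or: 10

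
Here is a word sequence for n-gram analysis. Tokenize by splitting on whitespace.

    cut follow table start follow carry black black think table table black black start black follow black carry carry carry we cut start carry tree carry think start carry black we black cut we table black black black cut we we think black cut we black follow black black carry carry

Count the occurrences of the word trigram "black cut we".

Scanning the 49 overlapping trigram windows for "black cut we":
  position 32–34: black cut we
  position 38–40: black cut we
  position 43–45: black cut we

3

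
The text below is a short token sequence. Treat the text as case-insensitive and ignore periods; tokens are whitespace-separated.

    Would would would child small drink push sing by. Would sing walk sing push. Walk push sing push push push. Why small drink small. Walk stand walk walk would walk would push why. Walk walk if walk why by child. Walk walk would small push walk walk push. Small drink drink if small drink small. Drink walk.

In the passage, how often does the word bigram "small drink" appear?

5

Scanning the 56 overlapping bigram windows for "small drink":
  position 5–6: small drink
  position 22–23: small drink
  position 49–50: small drink
  position 53–54: small drink
  position 55–56: small drink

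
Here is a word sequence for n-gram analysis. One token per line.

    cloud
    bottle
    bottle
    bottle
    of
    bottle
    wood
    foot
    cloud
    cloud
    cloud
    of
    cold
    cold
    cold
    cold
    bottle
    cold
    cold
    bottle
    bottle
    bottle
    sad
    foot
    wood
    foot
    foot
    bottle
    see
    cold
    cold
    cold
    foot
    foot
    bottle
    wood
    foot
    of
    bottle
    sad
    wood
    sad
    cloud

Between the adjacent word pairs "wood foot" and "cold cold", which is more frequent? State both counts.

"wood foot": 3 occurrences
"cold cold": 6 occurrences

"cold cold" (6 vs 3)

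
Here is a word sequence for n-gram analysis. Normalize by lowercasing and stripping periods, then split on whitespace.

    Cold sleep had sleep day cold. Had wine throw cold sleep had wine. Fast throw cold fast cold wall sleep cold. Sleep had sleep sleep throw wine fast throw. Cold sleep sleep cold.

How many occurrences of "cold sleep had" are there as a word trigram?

Scanning the 31 overlapping trigram windows for "cold sleep had":
  position 1–3: cold sleep had
  position 10–12: cold sleep had
  position 21–23: cold sleep had

3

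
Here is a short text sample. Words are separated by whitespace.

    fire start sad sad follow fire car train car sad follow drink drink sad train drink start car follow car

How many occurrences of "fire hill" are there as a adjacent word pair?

0

Scanning the 19 overlapping bigram windows for "fire hill":
  (none found)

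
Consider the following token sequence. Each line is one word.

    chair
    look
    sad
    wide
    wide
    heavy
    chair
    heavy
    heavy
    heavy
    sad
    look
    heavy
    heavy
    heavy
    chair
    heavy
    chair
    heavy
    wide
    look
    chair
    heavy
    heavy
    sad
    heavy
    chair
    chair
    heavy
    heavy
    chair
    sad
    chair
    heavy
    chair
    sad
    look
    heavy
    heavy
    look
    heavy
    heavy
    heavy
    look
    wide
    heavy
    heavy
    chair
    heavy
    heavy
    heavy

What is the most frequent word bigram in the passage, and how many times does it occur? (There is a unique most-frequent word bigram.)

Bigram frequencies (highest first):
  heavy heavy: 12
  heavy chair: 7
  chair heavy: 7
  look heavy: 3
  wide heavy: 2
  heavy sad: 2
  … (14 more, each ≤ 2)

"heavy heavy", 12 times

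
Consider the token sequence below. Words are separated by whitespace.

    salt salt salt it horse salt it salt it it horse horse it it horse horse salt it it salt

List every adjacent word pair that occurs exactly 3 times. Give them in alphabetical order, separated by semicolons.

Bigram counts meeting the condition (exactly 3 times):
  it horse: 3
  it it: 3

it horse; it it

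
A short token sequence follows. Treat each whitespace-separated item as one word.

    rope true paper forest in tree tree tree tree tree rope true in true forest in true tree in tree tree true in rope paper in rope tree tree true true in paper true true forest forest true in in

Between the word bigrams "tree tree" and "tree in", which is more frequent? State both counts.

"tree tree" (6 vs 1)

"tree tree": 6 occurrences
"tree in": 1 occurrence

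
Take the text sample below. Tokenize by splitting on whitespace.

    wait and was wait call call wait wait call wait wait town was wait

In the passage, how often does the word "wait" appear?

Scanning the 14 tokens for "wait":
  position 1: wait
  position 4: wait
  position 7: wait
  position 8: wait
  position 10: wait
  position 11: wait
  position 14: wait

7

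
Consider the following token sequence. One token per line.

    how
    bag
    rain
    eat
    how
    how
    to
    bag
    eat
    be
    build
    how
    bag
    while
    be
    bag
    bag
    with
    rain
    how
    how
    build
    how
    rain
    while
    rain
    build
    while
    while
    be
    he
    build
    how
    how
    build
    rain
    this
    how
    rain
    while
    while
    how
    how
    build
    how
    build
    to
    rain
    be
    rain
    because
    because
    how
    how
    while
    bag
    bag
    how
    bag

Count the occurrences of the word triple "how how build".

3

Scanning the 57 overlapping trigram windows for "how how build":
  position 20–22: how how build
  position 33–35: how how build
  position 42–44: how how build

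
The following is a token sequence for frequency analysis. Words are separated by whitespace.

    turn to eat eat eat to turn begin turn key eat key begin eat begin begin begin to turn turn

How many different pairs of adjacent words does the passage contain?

20 tokens → 19 bigram windows in total.
Repeated bigrams (each contributes count−1 duplicates):
  begin begin: 2
  eat eat: 2
  to turn: 2
3 duplicate windows → 19 − 3 = 16 distinct.

16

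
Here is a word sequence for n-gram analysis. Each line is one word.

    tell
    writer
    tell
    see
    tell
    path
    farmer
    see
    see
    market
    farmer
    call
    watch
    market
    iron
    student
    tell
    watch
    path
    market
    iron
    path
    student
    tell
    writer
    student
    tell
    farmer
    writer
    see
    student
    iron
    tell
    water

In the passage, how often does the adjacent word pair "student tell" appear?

3

Scanning the 33 overlapping bigram windows for "student tell":
  position 16–17: student tell
  position 23–24: student tell
  position 26–27: student tell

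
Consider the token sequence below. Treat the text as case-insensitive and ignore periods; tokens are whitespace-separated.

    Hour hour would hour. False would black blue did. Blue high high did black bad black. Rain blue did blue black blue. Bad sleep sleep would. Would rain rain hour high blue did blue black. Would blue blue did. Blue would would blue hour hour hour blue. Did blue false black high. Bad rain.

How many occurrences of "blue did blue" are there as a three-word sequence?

Scanning the 52 overlapping trigram windows for "blue did blue":
  position 8–10: blue did blue
  position 18–20: blue did blue
  position 32–34: blue did blue
  position 38–40: blue did blue
  position 47–49: blue did blue

5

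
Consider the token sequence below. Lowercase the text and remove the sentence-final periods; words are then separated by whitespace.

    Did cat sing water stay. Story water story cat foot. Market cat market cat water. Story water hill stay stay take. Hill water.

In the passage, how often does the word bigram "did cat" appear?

Scanning the 22 overlapping bigram windows for "did cat":
  position 1–2: did cat

1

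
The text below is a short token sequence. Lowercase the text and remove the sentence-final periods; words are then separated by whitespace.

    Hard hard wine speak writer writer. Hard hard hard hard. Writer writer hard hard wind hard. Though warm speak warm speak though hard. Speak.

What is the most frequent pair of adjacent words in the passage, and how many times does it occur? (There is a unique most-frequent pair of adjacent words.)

Bigram frequencies (highest first):
  hard hard: 5
  writer writer: 2
  writer hard: 2
  warm speak: 2
  hard wine: 1
  wine speak: 1
  … (10 more, each ≤ 1)

"hard hard", 5 times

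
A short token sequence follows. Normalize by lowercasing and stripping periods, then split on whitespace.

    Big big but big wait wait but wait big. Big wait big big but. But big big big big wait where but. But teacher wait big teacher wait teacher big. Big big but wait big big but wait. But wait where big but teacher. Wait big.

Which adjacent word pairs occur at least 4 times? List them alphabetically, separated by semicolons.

big big; big but; but wait; wait big

Bigram counts meeting the condition (at least 4 times):
  big big: 9
  big but: 5
  but wait: 4
  wait big: 5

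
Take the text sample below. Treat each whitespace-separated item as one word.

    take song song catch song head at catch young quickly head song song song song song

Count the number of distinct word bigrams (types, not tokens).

16 tokens → 15 bigram windows in total.
Repeated bigrams (each contributes count−1 duplicates):
  song song: 5
4 duplicate windows → 15 − 4 = 11 distinct.

11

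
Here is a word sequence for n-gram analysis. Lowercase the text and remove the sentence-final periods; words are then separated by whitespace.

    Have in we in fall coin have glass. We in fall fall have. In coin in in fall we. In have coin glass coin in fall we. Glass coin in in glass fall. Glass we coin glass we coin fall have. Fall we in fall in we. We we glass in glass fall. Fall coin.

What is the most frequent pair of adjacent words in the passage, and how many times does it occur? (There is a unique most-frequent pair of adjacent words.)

Bigram frequencies (highest first):
  in fall: 5
  we in: 4
  glass we: 3
  coin in: 3
  fall we: 3
  have in: 2
  … (22 more, each ≤ 2)

"in fall", 5 times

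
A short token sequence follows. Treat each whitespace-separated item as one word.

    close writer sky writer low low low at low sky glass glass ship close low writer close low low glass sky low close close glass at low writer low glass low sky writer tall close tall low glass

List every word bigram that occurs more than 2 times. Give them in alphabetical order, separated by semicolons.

low glass; low low

Bigram counts meeting the condition (more than 2 times):
  low glass: 3
  low low: 3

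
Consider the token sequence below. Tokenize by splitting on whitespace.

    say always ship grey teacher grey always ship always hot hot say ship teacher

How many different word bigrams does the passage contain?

14 tokens → 13 bigram windows in total.
Repeated bigrams (each contributes count−1 duplicates):
  always ship: 2
1 duplicate windows → 13 − 1 = 12 distinct.

12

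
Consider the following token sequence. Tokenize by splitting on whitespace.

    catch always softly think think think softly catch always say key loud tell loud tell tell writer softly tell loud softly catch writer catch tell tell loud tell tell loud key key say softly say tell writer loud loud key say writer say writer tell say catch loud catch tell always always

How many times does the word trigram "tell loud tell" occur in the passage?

2

Scanning the 50 overlapping trigram windows for "tell loud tell":
  position 13–15: tell loud tell
  position 26–28: tell loud tell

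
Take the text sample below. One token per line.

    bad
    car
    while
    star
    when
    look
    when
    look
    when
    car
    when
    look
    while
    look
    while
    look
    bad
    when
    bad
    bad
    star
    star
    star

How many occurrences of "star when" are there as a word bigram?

Scanning the 22 overlapping bigram windows for "star when":
  position 4–5: star when

1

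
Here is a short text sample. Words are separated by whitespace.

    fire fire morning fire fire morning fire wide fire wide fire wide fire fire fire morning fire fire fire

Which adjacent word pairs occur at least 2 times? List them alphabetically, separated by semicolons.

Bigram counts meeting the condition (at least 2 times):
  fire fire: 6
  fire morning: 3
  fire wide: 3
  morning fire: 3
  wide fire: 3

fire fire; fire morning; fire wide; morning fire; wide fire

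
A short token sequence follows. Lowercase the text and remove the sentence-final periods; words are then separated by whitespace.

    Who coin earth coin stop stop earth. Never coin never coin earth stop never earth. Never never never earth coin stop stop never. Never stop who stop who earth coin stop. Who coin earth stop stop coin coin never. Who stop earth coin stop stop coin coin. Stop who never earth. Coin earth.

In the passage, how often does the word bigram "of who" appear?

Scanning the 52 overlapping bigram windows for "of who":
  (none found)

0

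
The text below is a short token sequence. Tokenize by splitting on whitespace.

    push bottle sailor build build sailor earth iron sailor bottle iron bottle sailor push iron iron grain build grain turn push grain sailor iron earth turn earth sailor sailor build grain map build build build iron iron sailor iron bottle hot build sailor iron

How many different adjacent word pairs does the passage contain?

32

44 tokens → 43 bigram windows in total.
Repeated bigrams (each contributes count−1 duplicates):
  build build: 3
  sailor iron: 3
  bottle sailor: 2
  build grain: 2
  build sailor: 2
  iron bottle: 2
  iron iron: 2
  iron sailor: 2
  … (1 more repeated)
11 duplicate windows → 43 − 11 = 32 distinct.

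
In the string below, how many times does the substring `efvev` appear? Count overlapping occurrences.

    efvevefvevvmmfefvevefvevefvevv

Sliding a length-5 window over the 30 characters (26 positions):
  position 1–5: efvev
  position 6–10: efvev
  position 15–19: efvev
  position 20–24: efvev
  position 25–29: efvev

5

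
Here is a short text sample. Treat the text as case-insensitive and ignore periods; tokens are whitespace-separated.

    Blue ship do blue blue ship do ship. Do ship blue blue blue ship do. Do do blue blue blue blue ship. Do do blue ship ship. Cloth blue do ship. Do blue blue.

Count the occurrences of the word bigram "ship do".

6

Scanning the 33 overlapping bigram windows for "ship do":
  position 2–3: ship do
  position 6–7: ship do
  position 8–9: ship do
  position 14–15: ship do
  position 22–23: ship do
  position 31–32: ship do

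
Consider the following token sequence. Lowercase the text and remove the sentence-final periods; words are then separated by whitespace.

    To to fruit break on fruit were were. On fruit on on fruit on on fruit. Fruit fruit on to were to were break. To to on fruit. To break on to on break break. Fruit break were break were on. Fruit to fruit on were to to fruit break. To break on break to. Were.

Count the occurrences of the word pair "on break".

2

Scanning the 55 overlapping bigram windows for "on break":
  position 33–34: on break
  position 53–54: on break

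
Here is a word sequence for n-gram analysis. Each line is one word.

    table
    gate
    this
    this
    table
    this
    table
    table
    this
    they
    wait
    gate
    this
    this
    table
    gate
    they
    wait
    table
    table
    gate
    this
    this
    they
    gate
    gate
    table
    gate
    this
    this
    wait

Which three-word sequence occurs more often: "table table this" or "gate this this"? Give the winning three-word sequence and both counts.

"table table this": 1 occurrence
"gate this this": 4 occurrences

"gate this this" (4 vs 1)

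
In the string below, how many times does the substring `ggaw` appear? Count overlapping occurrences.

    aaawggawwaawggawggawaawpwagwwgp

3

Sliding a length-4 window over the 31 characters (28 positions):
  position 5–8: ggaw
  position 13–16: ggaw
  position 17–20: ggaw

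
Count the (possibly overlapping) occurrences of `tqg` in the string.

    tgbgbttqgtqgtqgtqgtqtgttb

4

Sliding a length-3 window over the 25 characters (23 positions):
  position 7–9: tqg
  position 10–12: tqg
  position 13–15: tqg
  position 16–18: tqg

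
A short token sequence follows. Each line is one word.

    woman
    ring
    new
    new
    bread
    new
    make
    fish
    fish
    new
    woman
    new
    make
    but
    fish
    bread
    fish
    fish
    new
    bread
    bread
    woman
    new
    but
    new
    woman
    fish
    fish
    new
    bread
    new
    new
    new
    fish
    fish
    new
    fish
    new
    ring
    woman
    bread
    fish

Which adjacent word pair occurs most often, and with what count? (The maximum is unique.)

"fish new", 5 times

Bigram frequencies (highest first):
  fish new: 5
  fish fish: 4
  new new: 3
  new bread: 3
  bread new: 2
  new make: 2
  … (18 more, each ≤ 2)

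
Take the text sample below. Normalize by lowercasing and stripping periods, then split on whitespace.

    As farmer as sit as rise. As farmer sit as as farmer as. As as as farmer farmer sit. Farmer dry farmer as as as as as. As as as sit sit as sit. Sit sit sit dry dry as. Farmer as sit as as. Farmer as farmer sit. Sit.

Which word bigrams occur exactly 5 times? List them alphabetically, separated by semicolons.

Bigram counts meeting the condition (exactly 5 times):
  farmer as: 5
  sit sit: 5

farmer as; sit sit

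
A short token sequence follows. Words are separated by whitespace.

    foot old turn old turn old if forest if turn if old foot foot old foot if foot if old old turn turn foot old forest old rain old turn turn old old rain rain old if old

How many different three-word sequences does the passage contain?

38 tokens → 36 trigram windows in total.
Repeated trigrams (each contributes count−1 duplicates):
  old turn old: 2
  old turn turn: 2
2 duplicate windows → 36 − 2 = 34 distinct.

34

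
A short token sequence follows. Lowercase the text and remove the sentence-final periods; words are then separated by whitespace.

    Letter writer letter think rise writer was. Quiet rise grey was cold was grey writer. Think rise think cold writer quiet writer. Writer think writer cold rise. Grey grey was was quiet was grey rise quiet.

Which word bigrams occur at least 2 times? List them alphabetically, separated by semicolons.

grey was; rise grey; think rise; was grey; was quiet; writer think

Bigram counts meeting the condition (at least 2 times):
  grey was: 2
  rise grey: 2
  think rise: 2
  was grey: 2
  was quiet: 2
  writer think: 2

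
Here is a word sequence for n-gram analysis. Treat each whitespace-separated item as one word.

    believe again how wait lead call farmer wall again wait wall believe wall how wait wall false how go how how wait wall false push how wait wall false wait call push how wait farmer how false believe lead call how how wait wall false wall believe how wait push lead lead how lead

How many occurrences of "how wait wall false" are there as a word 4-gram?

4

Scanning the 51 overlapping 4-gram windows for "how wait wall false":
  position 14–17: how wait wall false
  position 21–24: how wait wall false
  position 26–29: how wait wall false
  position 42–45: how wait wall false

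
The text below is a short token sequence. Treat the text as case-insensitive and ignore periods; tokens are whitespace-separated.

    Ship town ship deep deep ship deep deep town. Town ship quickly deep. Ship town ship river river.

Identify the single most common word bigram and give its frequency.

"town ship", 3 times

Bigram frequencies (highest first):
  town ship: 3
  ship town: 2
  ship deep: 2
  deep deep: 2
  deep ship: 2
  deep town: 1
  … (5 more, each ≤ 1)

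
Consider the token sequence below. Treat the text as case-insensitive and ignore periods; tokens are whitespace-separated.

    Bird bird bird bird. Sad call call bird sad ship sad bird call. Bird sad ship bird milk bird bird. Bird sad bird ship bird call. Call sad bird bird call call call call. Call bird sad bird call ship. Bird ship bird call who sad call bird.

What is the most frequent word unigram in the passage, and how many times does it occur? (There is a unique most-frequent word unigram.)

Unigram frequencies (highest first):
  bird: 20
  call: 13
  sad: 8
  ship: 5
  milk: 1
  who: 1

"bird", 20 times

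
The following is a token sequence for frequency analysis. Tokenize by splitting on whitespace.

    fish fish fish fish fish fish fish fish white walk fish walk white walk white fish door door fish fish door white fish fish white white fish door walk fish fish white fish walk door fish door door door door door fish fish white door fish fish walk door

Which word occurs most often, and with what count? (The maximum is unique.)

Unigram frequencies (highest first):
  fish: 23
  door: 12
  white: 8
  walk: 6

"fish", 23 times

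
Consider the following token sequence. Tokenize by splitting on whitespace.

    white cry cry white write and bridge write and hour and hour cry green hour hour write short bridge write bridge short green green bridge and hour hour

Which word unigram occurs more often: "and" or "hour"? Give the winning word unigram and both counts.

"hour" (6 vs 4)

"and": 4 occurrences
"hour": 6 occurrences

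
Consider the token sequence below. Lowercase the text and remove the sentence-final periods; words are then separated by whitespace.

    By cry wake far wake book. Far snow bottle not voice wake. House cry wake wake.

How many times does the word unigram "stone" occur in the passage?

0

Scanning the 16 tokens for "stone":
  (none found)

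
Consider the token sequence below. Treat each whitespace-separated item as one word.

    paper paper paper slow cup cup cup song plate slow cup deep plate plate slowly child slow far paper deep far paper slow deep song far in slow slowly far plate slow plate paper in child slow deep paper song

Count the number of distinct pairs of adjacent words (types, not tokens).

31

40 tokens → 39 bigram windows in total.
Repeated bigrams (each contributes count−1 duplicates):
  child slow: 2
  cup cup: 2
  far paper: 2
  paper paper: 2
  paper slow: 2
  plate slow: 2
  slow cup: 2
  slow deep: 2
8 duplicate windows → 39 − 8 = 31 distinct.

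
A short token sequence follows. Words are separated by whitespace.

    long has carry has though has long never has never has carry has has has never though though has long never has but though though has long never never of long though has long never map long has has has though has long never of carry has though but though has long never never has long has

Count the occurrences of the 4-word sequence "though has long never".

6

Scanning the 54 overlapping 4-gram windows for "though has long never":
  position 5–8: though has long never
  position 18–21: though has long never
  position 25–28: though has long never
  position 32–35: though has long never
  position 41–44: though has long never
  position 50–53: though has long never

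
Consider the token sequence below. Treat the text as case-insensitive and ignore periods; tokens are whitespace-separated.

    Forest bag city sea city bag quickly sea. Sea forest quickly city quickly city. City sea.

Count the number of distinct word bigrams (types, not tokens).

16 tokens → 15 bigram windows in total.
Repeated bigrams (each contributes count−1 duplicates):
  city sea: 2
  quickly city: 2
2 duplicate windows → 15 − 2 = 13 distinct.

13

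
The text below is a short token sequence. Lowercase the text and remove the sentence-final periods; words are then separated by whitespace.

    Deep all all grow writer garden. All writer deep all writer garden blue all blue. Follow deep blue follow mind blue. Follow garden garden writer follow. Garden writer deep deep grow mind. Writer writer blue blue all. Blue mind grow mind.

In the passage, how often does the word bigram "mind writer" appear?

1

Scanning the 40 overlapping bigram windows for "mind writer":
  position 32–33: mind writer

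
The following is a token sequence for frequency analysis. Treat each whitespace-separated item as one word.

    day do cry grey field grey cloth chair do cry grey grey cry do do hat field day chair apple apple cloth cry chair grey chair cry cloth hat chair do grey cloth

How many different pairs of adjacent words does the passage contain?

33 tokens → 32 bigram windows in total.
Repeated bigrams (each contributes count−1 duplicates):
  chair do: 2
  cry grey: 2
  do cry: 2
  grey cloth: 2
4 duplicate windows → 32 − 4 = 28 distinct.

28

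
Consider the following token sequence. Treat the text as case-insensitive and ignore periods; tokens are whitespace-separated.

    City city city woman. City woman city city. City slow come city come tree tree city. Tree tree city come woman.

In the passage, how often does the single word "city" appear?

10

Scanning the 21 tokens for "city":
  position 1: city
  position 2: city
  position 3: city
  position 5: city
  position 7: city
  position 8: city
  position 9: city
  position 12: city
  position 16: city
  position 19: city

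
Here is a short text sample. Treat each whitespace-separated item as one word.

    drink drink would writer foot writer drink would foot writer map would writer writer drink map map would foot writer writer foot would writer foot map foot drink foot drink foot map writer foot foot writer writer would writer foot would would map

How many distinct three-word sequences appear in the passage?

43 tokens → 41 trigram windows in total.
Repeated trigrams (each contributes count−1 duplicates):
  would writer foot: 3
  foot drink foot: 2
  foot writer writer: 2
  would foot writer: 2
  writer foot would: 2
6 duplicate windows → 41 − 6 = 35 distinct.

35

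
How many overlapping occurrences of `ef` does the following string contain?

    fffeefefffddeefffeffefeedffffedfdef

Sliding a length-2 window over the 35 characters (34 positions):
  position 5–6: ef
  position 7–8: ef
  position 14–15: ef
  position 18–19: ef
  position 21–22: ef
  position 34–35: ef

6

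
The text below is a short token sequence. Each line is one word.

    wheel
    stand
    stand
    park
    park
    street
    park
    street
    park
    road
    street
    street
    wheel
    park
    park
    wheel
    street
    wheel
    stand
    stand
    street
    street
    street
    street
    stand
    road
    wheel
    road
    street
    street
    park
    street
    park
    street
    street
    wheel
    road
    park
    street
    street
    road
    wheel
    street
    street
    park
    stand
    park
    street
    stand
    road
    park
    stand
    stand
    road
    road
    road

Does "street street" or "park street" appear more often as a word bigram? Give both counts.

"street street": 8 occurrences
"park street": 6 occurrences

"street street" (8 vs 6)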